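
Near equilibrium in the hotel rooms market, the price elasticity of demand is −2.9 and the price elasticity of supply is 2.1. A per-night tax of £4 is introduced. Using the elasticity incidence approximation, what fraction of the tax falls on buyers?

Incidence ratio: buyers' share ≈ εs / (εs + |εd|) = 2.1 / (2.1 + 2.9) = 0.42.
Supply is the less elastic side, so buyers bear the smaller share.

Buyers' share ≈ 0.42.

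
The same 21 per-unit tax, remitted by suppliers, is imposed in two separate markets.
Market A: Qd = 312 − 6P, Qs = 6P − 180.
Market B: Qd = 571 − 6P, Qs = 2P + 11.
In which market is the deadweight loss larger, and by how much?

Market A: pre-tax P* = 41, Q* = 66; post-tax Q = 3; deadweight loss = 661.5.
Market B: pre-tax P* = 70, Q* = 151; post-tax Q = 119.5; deadweight loss = 330.75.
Difference: 661.5 vs 330.75 → market A is larger by 330.75.

Market A, by 330.75.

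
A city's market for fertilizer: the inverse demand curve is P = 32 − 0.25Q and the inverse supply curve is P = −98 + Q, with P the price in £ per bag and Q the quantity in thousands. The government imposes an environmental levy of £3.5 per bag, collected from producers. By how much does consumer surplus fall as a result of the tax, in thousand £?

Consumer surplus falls by £71.82 thousand.

Inverting to Q(P) form: Qd = 128 − 4P; Qs = P + 98.
Without the tax, 128 − 4P = P + 98 gives 5P = 30, so P* = £6 and Q* = 104.
With the tax collected from producers, supply shifts: Qs = (P − 3.5) + 98.
New equilibrium: buyers pay £6.7, producers receive £3.2, Q = 101.2. (Wedge: Pb − Ps = 3.5.)
ΔCS is the trapezoid between Q = 101.2 and Q = 104 of height £0.7: ½ · (104 + 101.2) · 0.7 = £71.82.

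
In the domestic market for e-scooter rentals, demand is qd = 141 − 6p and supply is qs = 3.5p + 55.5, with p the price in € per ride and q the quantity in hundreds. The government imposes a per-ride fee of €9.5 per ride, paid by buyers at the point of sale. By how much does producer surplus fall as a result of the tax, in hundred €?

Without the tax, 141 − 6p = 3.5p + 55.5 gives 9.5p = 85.5, so p* = €9 and q* = 87.
With the tax collected from buyers, demand (in seller-price terms) shifts: qd = 141 − 6(p + 9.5).
New equilibrium: buyers pay €12.5, sellers receive €3, q = 66. (Wedge: pb − ps = 9.5.)
ΔPS is the trapezoid between Q = 66 and Q = 87 of height €6: ½ · (87 + 66) · 6 = €459.

Producer surplus falls by €459 hundred.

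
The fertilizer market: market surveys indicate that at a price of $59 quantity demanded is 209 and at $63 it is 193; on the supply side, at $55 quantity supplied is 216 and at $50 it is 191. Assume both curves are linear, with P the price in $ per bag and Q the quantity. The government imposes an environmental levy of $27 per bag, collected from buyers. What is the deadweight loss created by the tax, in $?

Deadweight loss = $810.

Demand slope: (193 − 209)/(63 − 59) = -4, so Qd = 445 − 4P.
Supply slope: (191 − 216)/(50 − 55) = 5, so Qs = 5P − 59.
Without the tax, 445 − 4P = 5P − 59 gives 9P = 504, so P* = $56 and Q* = 221.
With the tax collected from buyers, demand (in seller-price terms) shifts: Qd = 445 − 4(P + 27).
Solving gives Q = 161 with buyers paying $71 and producers receiving $44 (the $27 wedge).
Quantity falls by |ΔQ| = |221 − 161| = 60.
DWL = ½ · t · |ΔQ| = ½ · 27 · 60 = $810.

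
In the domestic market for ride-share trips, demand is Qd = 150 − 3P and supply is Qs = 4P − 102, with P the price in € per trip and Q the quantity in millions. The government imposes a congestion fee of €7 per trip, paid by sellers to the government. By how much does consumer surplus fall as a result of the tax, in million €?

Before the tax: set 150 − 3P = 4P − 102 → P* = €36, Q* = 42.
With the tax collected from sellers, supply shifts: Qs = 4(P − 7) − 102.
Solving gives Q = 30 with buyers paying €40 and sellers receiving €33 (the €7 wedge).
ΔCS is the trapezoid between Q = 30 and Q = 42 of height €4: ½ · (42 + 30) · 4 = €144.

Consumer surplus falls by €144 million.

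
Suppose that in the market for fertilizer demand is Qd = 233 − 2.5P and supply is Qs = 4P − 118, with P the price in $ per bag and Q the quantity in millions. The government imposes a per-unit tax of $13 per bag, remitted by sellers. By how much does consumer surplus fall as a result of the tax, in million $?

Without the tax, 233 − 2.5P = 4P − 118 gives 6.5P = 351, so P* = $54 and Q* = 98.
With the tax collected from sellers, supply shifts: Qs = 4(P − 13) − 118.
Solving gives Q = 78 with buyers paying $62 and sellers receiving $49 (the $13 wedge).
ΔCS is the trapezoid between Q = 78 and Q = 98 of height $8: ½ · (98 + 78) · 8 = $704.

Consumer surplus falls by $704 million.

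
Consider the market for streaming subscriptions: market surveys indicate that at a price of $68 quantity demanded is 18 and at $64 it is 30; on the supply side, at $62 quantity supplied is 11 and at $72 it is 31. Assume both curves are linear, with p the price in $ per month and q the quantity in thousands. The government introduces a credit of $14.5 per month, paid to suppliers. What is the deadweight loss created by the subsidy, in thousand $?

Demand slope: (30 − 18)/(64 − 68) = -3, so qd = 222 − 3p.
Supply slope: (31 − 11)/(72 − 62) = 2, so qs = 2p − 113.
Before the subsidy: set 222 − 3p = 2p − 113 → p* = $67, q* = 21.
With a per-unit subsidy paid to suppliers, each receives p + 14.5 per unit sold, so supply becomes qs = 2(p + 14.5) − 113.
New equilibrium: consumers pay $61.2, suppliers receive $75.7, q = 38.4. (Wedge: pb − ps = −14.5.)
Quantity rises by |ΔQ| = |21 − 38.4| = 17.4.
DWL = ½ · t · |ΔQ| = ½ · 14.5 · 17.4 = $126.15.

Deadweight loss = $126.15 thousand.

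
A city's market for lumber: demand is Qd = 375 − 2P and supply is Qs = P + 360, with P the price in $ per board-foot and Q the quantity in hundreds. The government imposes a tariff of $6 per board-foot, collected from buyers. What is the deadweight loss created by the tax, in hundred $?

Deadweight loss = $12 hundred.

Without the tax, 375 − 2P = P + 360 gives 3P = 15, so P* = $5 and Q* = 365.
With the tax collected from buyers, demand (in seller-price terms) shifts: Qd = 375 − 2(P + 6).
New equilibrium: buyers pay $7, producers receive $1, Q = 361. (Wedge: Pb − Ps = 6.)
Quantity falls by |ΔQ| = |365 − 361| = 4.
DWL = ½ · t · |ΔQ| = ½ · 6 · 4 = $12.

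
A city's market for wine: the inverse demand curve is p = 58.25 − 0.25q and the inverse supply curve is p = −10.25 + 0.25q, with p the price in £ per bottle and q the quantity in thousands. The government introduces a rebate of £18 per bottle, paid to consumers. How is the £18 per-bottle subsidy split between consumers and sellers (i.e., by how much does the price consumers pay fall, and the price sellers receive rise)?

Inverting to q(p) form: qd = 233 − 4p; qs = 4p + 41.
Before the subsidy: set 233 − 4p = 4p + 41 → p* = £24, q* = 137.
With a per-unit subsidy paid to consumers, each effectively pays p − 18, so demand becomes qd = 233 − 4(p − 18).
New equilibrium: consumers pay £15, sellers receive £33, q = 173. (Wedge: pb − ps = −18.)
Gain to consumers: £9; to sellers: £9. (They sum to £18.)

Consumers gain £9 per bottle; sellers gain £9 per bottle.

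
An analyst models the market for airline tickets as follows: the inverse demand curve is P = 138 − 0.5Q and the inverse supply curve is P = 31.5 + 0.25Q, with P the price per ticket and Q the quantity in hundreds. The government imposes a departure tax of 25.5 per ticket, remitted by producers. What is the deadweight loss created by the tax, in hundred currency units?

Inverting to Q(P) form: Qd = 276 − 2P; Qs = 4P − 126.
Before the tax: set 276 − 2P = 4P − 126 → P* = 67, Q* = 142.
With the tax collected from producers, supply shifts: Qs = 4(P − 25.5) − 126.
New equilibrium: consumers pay 84, producers receive 58.5, Q = 108. (Wedge: Pb − Ps = 25.5.)
Quantity falls by |ΔQ| = |142 − 108| = 34.
DWL = ½ · t · |ΔQ| = ½ · 25.5 · 34 = 433.5.

Deadweight loss = 433.5 hundred.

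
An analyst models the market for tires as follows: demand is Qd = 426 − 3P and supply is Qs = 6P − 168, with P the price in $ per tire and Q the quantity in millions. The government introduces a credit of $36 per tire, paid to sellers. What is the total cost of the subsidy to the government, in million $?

Government outlay = $10800 million.

Without the subsidy, 426 − 3P = 6P − 168 gives 9P = 594, so P* = $66 and Q* = 228.
With a per-unit subsidy paid to sellers, each receives P + 36 per unit sold, so supply becomes Qs = 6(P + 36) − 168.
New equilibrium: consumers pay $42, sellers receive $78, Q = 300. (Wedge: Pb − Ps = −36.)
Outlay = t · Q = 36 · 300 = $10800.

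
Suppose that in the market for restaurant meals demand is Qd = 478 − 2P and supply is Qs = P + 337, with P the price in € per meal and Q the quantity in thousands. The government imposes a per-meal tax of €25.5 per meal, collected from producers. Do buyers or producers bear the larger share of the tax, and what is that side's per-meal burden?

Before the tax: set 478 − 2P = P + 337 → P* = €47, Q* = 384.
With the tax collected from producers, supply shifts: Qs = (P − 25.5) + 337.
Solving gives Q = 367 with buyers paying €55.5 and producers receiving €30 (the €25.5 wedge).
Per-meal burden: buyers €8.5, producers €17.
Producers take the larger share because supply is less price-elastic here (demand slope 2 vs supply slope 1).

Producers bear the larger share: €17 per meal.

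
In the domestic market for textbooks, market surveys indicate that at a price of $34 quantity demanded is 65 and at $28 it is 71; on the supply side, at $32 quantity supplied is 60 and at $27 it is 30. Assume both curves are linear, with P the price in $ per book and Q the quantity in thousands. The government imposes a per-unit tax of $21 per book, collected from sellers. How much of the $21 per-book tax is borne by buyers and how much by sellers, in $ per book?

Demand slope: (71 − 65)/(28 − 34) = -1, so Qd = 99 − P.
Supply slope: (30 − 60)/(27 − 32) = 6, so Qs = 6P − 132.
Before the tax: set 99 − P = 6P − 132 → P* = $33, Q* = 66.
With the tax collected from sellers, supply shifts: Qs = 6(P − 21) − 132.
New equilibrium: buyers pay $51, sellers receive $30, Q = 48. (Wedge: Pb − Ps = 21.)
Burden on buyers: $18; on sellers: $3. (They sum to $21.)

Buyers bear $18 per book; sellers bear $3 per book.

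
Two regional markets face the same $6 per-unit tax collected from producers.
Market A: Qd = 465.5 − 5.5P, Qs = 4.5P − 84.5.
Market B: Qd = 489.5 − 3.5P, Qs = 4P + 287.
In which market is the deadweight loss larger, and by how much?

Market A: pre-tax P* = $55, Q* = 163; post-tax Q = 148.15; deadweight loss = $44.55.
Market B: pre-tax P* = $27, Q* = 395; post-tax Q = 383.8; deadweight loss = $33.6.
Difference: $44.55 vs $33.6 → market A is larger by $10.95.

Market A, by $10.95.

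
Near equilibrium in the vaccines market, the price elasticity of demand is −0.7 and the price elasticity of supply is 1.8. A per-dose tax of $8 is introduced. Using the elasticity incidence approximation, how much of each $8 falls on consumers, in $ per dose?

Incidence ratio: consumers' share ≈ εs / (εs + |εd|) = 1.8 / (1.8 + 0.7) = 0.72.
So consumers bear ≈ 0.72 × $8 = $5.76; suppliers bear $2.24.

Consumers bear ≈ $5.76 per dose.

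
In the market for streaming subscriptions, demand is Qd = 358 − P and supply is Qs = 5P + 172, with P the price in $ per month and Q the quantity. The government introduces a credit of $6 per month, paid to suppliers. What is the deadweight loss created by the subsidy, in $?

Deadweight loss = $15.

Before the subsidy: set 358 − P = 5P + 172 → P* = $31, Q* = 327.
With a per-unit subsidy paid to suppliers, each receives P + 6 per unit sold, so supply becomes Qs = 5(P + 6) + 172.
Solving gives Q = 332 with buyers paying $26 and suppliers receiving $32 (the $6 wedge).
Quantity rises by |ΔQ| = |327 − 332| = 5.
DWL = ½ · t · |ΔQ| = ½ · 6 · 5 = $15.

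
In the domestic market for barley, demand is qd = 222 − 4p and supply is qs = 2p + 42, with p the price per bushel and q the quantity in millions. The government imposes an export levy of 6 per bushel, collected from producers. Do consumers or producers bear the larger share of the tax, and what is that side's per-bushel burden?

Producers bear the larger share: 4 per bushel.

Before the tax: set 222 − 4p = 2p + 42 → p* = 30, q* = 102.
With the tax collected from producers, supply shifts: qs = 2(p − 6) + 42.
New equilibrium: consumers pay 32, producers receive 26, q = 94. (Wedge: pb − ps = 6.)
Per-bushel burden: consumers 2, producers 4.
Producers take the larger share because supply is less price-elastic here (demand slope 4 vs supply slope 2).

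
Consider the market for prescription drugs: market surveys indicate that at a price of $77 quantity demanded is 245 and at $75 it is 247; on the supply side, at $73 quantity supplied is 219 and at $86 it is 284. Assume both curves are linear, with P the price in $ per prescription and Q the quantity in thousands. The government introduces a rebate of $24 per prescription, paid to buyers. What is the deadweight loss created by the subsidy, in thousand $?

Demand slope: (247 − 245)/(75 − 77) = -1, so Qd = 322 − P.
Supply slope: (284 − 219)/(86 − 73) = 5, so Qs = 5P − 146.
Before the subsidy: set 322 − P = 5P − 146 → P* = $78, Q* = 244.
With a per-unit subsidy paid to buyers, each effectively pays P − 24, so demand becomes Qd = 322 − (P − 24).
New equilibrium: buyers pay $58, producers receive $82, Q = 264. (Wedge: Pb − Ps = −24.)
Quantity rises by |ΔQ| = |244 − 264| = 20.
DWL = ½ · t · |ΔQ| = ½ · 24 · 20 = $240.

Deadweight loss = $240 thousand.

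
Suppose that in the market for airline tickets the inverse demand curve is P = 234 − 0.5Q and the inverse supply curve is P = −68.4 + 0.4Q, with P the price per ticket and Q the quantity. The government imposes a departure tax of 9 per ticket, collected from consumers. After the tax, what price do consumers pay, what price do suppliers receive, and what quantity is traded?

Consumers pay 71; suppliers receive 62; quantity = 326.

Inverting to Q(P) form: Qd = 468 − 2P; Qs = 2.5P + 171.
Before the tax: set 468 − 2P = 2.5P + 171 → P* = 66, Q* = 336.
With the tax collected from consumers, demand (in seller-price terms) shifts: Qd = 468 − 2(P + 9).
Solving gives Q = 326 with consumers paying 71 and suppliers receiving 62 (the 9 wedge).
The less price-elastic side of the market bears the larger share of a per-unit tax.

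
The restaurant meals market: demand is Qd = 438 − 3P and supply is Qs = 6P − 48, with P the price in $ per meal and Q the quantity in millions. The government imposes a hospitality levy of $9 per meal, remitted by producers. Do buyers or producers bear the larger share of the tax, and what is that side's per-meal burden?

Buyers bear the larger share: $6 per meal.

Without the tax, 438 − 3P = 6P − 48 gives 9P = 486, so P* = $54 and Q* = 276.
With the tax collected from producers, supply shifts: Qs = 6(P − 9) − 48.
Solving gives Q = 258 with buyers paying $60 and producers receiving $51 (the $9 wedge).
Per-meal burden: buyers $6, producers $3.
Buyers take the larger share because demand is less price-elastic here (demand slope 3 vs supply slope 6).
The less price-elastic side of the market bears the larger share of a per-unit tax.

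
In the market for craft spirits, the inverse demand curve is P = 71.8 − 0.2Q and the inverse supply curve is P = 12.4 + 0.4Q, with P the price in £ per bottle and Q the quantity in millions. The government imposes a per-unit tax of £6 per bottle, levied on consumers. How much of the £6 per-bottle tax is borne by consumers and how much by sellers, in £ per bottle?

Consumers bear £2 per bottle; sellers bear £4 per bottle.

Rewrite in direct form: Qd = 359 − 5P and Qs = 2.5P − 31.
Before the tax: set 359 − 5P = 2.5P − 31 → P* = £52, Q* = 99.
With the tax collected from consumers, demand (in seller-price terms) shifts: Qd = 359 − 5(P + 6).
New equilibrium: consumers pay £54, sellers receive £48, Q = 89. (Wedge: Pb − Ps = 6.)
Burden on consumers: £2; on sellers: £4. (They sum to £6.)
The less price-elastic side of the market bears the larger share of a per-unit tax.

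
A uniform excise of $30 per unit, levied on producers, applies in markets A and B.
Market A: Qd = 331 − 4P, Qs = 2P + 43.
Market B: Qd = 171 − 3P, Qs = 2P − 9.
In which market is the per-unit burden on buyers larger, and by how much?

Market A: pre-tax P* = $48, Q* = 139; post-tax Q = 99; per-unit burden on buyers = $10.
Market B: pre-tax P* = $36, Q* = 63; post-tax Q = 27; per-unit burden on buyers = $12.
Difference: $10 vs $12 → market B is larger by $2.

Market B, by $2.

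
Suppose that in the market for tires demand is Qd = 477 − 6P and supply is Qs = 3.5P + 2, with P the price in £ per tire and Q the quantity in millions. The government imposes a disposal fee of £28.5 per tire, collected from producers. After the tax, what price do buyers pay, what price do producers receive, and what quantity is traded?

Without the tax, 477 − 6P = 3.5P + 2 gives 9.5P = 475, so P* = £50 and Q* = 177.
With the tax collected from producers, supply shifts: Qs = 3.5(P − 28.5) + 2.
New equilibrium: buyers pay £60.5, producers receive £32, Q = 114. (Wedge: Pb − Ps = 28.5.)
The less price-elastic side of the market bears the larger share of a per-unit tax.

Buyers pay £60.5; producers receive £32; quantity = 114.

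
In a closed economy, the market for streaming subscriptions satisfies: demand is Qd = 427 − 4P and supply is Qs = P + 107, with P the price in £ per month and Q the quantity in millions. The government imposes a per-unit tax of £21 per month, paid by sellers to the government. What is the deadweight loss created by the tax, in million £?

Before the tax: set 427 − 4P = P + 107 → P* = £64, Q* = 171.
With the tax collected from sellers, supply shifts: Qs = (P − 21) + 107.
New equilibrium: buyers pay £68.2, sellers receive £47.2, Q = 154.2. (Wedge: Pb − Ps = 21.)
Quantity falls by |ΔQ| = |171 − 154.2| = 16.8.
DWL = ½ · t · |ΔQ| = ½ · 21 · 16.8 = £176.4.

Deadweight loss = £176.4 million.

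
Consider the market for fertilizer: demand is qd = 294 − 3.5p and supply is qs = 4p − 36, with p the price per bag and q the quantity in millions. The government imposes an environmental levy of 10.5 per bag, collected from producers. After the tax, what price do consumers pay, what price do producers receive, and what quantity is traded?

Before the tax: set 294 − 3.5p = 4p − 36 → p* = 44, q* = 140.
With the tax collected from producers, supply shifts: qs = 4(p − 10.5) − 36.
New equilibrium: consumers pay 49.6, producers receive 39.1, q = 120.4. (Wedge: pb − ps = 10.5.)
The less price-elastic side of the market bears the larger share of a per-unit tax.

Consumers pay 49.6; producers receive 39.1; quantity = 120.4.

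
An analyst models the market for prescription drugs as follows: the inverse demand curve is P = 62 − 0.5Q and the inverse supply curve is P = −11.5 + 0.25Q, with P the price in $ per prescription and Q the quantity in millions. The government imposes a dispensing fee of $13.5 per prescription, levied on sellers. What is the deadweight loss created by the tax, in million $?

Rewrite in direct form: Qd = 124 − 2P and Qs = 4P + 46.
Without the tax, 124 − 2P = 4P + 46 gives 6P = 78, so P* = $13 and Q* = 98.
With the tax collected from sellers, supply shifts: Qs = 4(P − 13.5) + 46.
New equilibrium: buyers pay $22, sellers receive $8.5, Q = 80. (Wedge: Pb − Ps = 13.5.)
Quantity falls by |ΔQ| = |98 − 80| = 18.
DWL = ½ · t · |ΔQ| = ½ · 13.5 · 18 = $121.5.

Deadweight loss = $121.5 million.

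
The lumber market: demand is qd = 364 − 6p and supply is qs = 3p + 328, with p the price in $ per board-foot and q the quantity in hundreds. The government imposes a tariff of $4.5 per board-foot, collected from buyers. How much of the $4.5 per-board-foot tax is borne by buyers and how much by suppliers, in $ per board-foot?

Before the tax: set 364 − 6p = 3p + 328 → p* = $4, q* = 340.
With the tax collected from buyers, demand (in seller-price terms) shifts: qd = 364 − 6(p + 4.5).
New equilibrium: buyers pay $5.5, suppliers receive $1, q = 331. (Wedge: pb − ps = 4.5.)
Burden on buyers: $1.5; on suppliers: $3. (They sum to $4.5.)

Buyers bear $1.5 per board-foot; suppliers bear $3 per board-foot.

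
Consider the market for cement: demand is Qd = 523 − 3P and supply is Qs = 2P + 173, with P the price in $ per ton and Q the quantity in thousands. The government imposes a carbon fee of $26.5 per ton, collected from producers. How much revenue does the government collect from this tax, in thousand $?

Tax revenue = $7451.8 thousand.

Without the tax, 523 − 3P = 2P + 173 gives 5P = 350, so P* = $70 and Q* = 313.
With the tax collected from producers, supply shifts: Qs = 2(P − 26.5) + 173.
New equilibrium: buyers pay $80.6, producers receive $54.1, Q = 281.2. (Wedge: Pb − Ps = 26.5.)
Revenue = t · Q = 26.5 · 281.2 = $7451.8.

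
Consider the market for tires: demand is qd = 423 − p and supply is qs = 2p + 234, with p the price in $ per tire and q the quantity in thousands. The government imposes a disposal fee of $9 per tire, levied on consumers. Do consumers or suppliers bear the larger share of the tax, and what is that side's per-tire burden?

Consumers bear the larger share: $6 per tire.

Without the tax, 423 − p = 2p + 234 gives 3p = 189, so p* = $63 and q* = 360.
With the tax collected from consumers, demand (in seller-price terms) shifts: qd = 423 − (p + 9).
New equilibrium: consumers pay $69, suppliers receive $60, q = 354. (Wedge: pb − ps = 9.)
Per-tire burden: consumers $6, suppliers $3.
Consumers take the larger share because demand is less price-elastic here (demand slope 1 vs supply slope 2).
The less price-elastic side of the market bears the larger share of a per-unit tax.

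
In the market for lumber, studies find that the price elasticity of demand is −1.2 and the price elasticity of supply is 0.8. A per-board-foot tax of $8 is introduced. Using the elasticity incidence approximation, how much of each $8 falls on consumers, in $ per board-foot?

Incidence ratio: consumers' share ≈ εs / (εs + |εd|) = 0.8 / (0.8 + 1.2) = 0.4.
So consumers bear ≈ 0.4 × $8 = $3.2; suppliers bear $4.8.

Consumers bear ≈ $3.2 per board-foot.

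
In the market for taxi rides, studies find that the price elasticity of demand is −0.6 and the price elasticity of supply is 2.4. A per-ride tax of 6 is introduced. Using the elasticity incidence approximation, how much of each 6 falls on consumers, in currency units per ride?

Consumers bear ≈ 4.8 per ride.

Incidence ratio: consumers' share ≈ εs / (εs + |εd|) = 2.4 / (2.4 + 0.6) = 0.8.
So consumers bear ≈ 0.8 × 6 = 4.8; sellers bear 1.2.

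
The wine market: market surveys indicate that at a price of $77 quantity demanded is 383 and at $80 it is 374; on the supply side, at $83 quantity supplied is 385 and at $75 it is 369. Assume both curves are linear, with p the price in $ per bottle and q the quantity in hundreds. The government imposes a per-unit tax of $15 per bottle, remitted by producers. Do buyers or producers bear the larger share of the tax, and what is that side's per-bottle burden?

Demand slope: (374 − 383)/(80 − 77) = -3, so qd = 614 − 3p.
Supply slope: (369 − 385)/(75 − 83) = 2, so qs = 2p + 219.
Before the tax: set 614 − 3p = 2p + 219 → p* = $79, q* = 377.
With the tax collected from producers, supply shifts: qs = 2(p − 15) + 219.
New equilibrium: buyers pay $85, producers receive $70, q = 359. (Wedge: pb − ps = 15.)
Per-bottle burden: buyers $6, producers $9.
Producers take the larger share because supply is less price-elastic here (demand slope 3 vs supply slope 2).

Producers bear the larger share: $9 per bottle.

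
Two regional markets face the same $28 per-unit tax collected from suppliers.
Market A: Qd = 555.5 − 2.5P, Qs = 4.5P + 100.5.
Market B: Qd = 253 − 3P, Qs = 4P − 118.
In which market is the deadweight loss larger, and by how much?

Market A: pre-tax P* = $65, Q* = 393; post-tax Q = 348; deadweight loss = $630.
Market B: pre-tax P* = $53, Q* = 94; post-tax Q = 46; deadweight loss = $672.
Difference: $630 vs $672 → market B is larger by $42.

Market B, by $42.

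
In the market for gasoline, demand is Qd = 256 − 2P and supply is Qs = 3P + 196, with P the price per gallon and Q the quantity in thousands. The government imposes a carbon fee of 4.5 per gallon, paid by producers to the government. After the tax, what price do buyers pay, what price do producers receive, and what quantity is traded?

Buyers pay 14.7; producers receive 10.2; quantity = 226.6.

Without the tax, 256 − 2P = 3P + 196 gives 5P = 60, so P* = 12 and Q* = 232.
With the tax collected from producers, supply shifts: Qs = 3(P − 4.5) + 196.
Solving gives Q = 226.6 with buyers paying 14.7 and producers receiving 10.2 (the 4.5 wedge).
The less price-elastic side of the market bears the larger share of a per-unit tax.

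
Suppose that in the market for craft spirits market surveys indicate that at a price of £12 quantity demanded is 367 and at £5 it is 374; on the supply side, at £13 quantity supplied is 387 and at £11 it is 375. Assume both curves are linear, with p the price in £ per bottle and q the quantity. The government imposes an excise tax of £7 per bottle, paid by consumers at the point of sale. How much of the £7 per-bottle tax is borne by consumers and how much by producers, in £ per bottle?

Consumers bear £6 per bottle; producers bear £1 per bottle.

Demand slope: (374 − 367)/(5 − 12) = -1, so qd = 379 − p.
Supply slope: (375 − 387)/(11 − 13) = 6, so qs = 6p + 309.
Without the tax, 379 − p = 6p + 309 gives 7p = 70, so p* = £10 and q* = 369.
With the tax collected from consumers, demand (in seller-price terms) shifts: qd = 379 − (p + 7).
New equilibrium: consumers pay £16, producers receive £9, q = 363. (Wedge: pb − ps = 7.)
Burden on consumers: £6; on producers: £1. (They sum to £7.)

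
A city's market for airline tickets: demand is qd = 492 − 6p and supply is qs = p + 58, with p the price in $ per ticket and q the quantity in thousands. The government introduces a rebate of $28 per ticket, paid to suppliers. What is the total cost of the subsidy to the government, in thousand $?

Government outlay = $4032 thousand.

Without the subsidy, 492 − 6p = p + 58 gives 7p = 434, so p* = $62 and q* = 120.
With a per-unit subsidy paid to suppliers, each receives p + 28 per unit sold, so supply becomes qs = (p + 28) + 58.
Solving gives q = 144 with buyers paying $58 and suppliers receiving $86 (the $28 wedge).
Outlay = t · Q = 28 · 144 = $4032.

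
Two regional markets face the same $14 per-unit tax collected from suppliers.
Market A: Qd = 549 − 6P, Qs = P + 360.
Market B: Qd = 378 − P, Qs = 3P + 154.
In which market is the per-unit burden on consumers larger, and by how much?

Market A: pre-tax P* = $27, Q* = 387; post-tax Q = 375; per-unit burden on consumers = $2.
Market B: pre-tax P* = $56, Q* = 322; post-tax Q = 311.5; per-unit burden on consumers = $10.5.
Difference: $2 vs $10.5 → market B is larger by $8.5.

Market B, by $8.5.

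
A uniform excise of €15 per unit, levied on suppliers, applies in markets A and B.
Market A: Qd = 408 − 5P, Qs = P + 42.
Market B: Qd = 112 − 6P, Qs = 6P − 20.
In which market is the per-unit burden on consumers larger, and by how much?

Market A: pre-tax P* = €61, Q* = 103; post-tax Q = 90.5; per-unit burden on consumers = €2.5.
Market B: pre-tax P* = €11, Q* = 46; post-tax Q = 1; per-unit burden on consumers = €7.5.
Difference: €2.5 vs €7.5 → market B is larger by €5.

Market B, by €5.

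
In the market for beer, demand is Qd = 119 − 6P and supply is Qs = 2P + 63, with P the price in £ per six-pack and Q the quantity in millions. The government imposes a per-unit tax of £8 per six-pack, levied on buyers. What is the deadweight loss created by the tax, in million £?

Deadweight loss = £48 million.

Before the tax: set 119 − 6P = 2P + 63 → P* = £7, Q* = 77.
With the tax collected from buyers, demand (in seller-price terms) shifts: Qd = 119 − 6(P + 8).
New equilibrium: buyers pay £9, producers receive £1, Q = 65. (Wedge: Pb − Ps = 8.)
Quantity falls by |ΔQ| = |77 − 65| = 12.
DWL = ½ · t · |ΔQ| = ½ · 8 · 12 = £48.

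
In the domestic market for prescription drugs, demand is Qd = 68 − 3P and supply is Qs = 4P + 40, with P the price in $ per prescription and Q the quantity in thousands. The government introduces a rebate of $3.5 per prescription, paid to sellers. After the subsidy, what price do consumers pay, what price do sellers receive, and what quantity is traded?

Consumers pay $2; sellers receive $5.5; quantity = 62.

Before the subsidy: set 68 − 3P = 4P + 40 → P* = $4, Q* = 56.
With a per-unit subsidy paid to sellers, each receives P + 3.5 per unit sold, so supply becomes Qs = 4(P + 3.5) + 40.
Solving gives Q = 62 with consumers paying $2 and sellers receiving $5.5 (the $3.5 wedge).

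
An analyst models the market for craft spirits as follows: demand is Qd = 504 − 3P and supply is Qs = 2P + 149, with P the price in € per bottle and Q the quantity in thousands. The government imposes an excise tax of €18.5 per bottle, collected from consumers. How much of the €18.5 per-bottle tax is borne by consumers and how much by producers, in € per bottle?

Without the tax, 504 − 3P = 2P + 149 gives 5P = 355, so P* = €71 and Q* = 291.
With the tax collected from consumers, demand (in seller-price terms) shifts: Qd = 504 − 3(P + 18.5).
New equilibrium: consumers pay €78.4, producers receive €59.9, Q = 268.8. (Wedge: Pb − Ps = 18.5.)
Burden on consumers: €7.4; on producers: €11.1. (They sum to €18.5.)

Consumers bear €7.4 per bottle; producers bear €11.1 per bottle.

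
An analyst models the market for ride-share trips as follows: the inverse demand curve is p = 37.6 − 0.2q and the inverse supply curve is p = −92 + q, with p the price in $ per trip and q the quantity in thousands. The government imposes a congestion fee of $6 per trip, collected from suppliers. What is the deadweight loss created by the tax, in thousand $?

Deadweight loss = $15 thousand.

Inverting to q(p) form: qd = 188 − 5p; qs = p + 92.
Before the tax: set 188 − 5p = p + 92 → p* = $16, q* = 108.
With the tax collected from suppliers, supply shifts: qs = (p − 6) + 92.
New equilibrium: buyers pay $17, suppliers receive $11, q = 103. (Wedge: pb − ps = 6.)
Quantity falls by |ΔQ| = |108 − 103| = 5.
DWL = ½ · t · |ΔQ| = ½ · 6 · 5 = $15.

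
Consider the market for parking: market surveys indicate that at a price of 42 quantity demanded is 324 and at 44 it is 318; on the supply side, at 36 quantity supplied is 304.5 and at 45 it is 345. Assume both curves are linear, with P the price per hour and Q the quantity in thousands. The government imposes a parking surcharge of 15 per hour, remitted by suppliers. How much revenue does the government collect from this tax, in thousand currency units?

Demand slope: (318 − 324)/(44 − 42) = -3, so Qd = 450 − 3P.
Supply slope: (345 − 304.5)/(45 − 36) = 4.5, so Qs = 4.5P + 142.5.
Without the tax, 450 − 3P = 4.5P + 142.5 gives 7.5P = 307.5, so P* = 41 and Q* = 327.
With the tax collected from suppliers, supply shifts: Qs = 4.5(P − 15) + 142.5.
Solving gives Q = 300 with buyers paying 50 and suppliers receiving 35 (the 15 wedge).
Revenue = t · Q = 15 · 300 = 4500.

Tax revenue = 4500 thousand.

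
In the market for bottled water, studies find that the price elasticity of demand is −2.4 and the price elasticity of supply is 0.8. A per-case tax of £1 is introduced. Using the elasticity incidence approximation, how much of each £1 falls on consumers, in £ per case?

Consumers bear ≈ £0.25 per case.

Incidence ratio: consumers' share ≈ εs / (εs + |εd|) = 0.8 / (0.8 + 2.4) = 0.25.
So consumers bear ≈ 0.25 × £1 = £0.25; sellers bear £0.75.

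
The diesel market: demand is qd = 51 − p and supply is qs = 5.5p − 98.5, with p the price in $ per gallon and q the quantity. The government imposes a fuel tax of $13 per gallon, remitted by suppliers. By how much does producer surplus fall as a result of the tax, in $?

Producer surplus falls by $45.

Without the tax, 51 − p = 5.5p − 98.5 gives 6.5p = 149.5, so p* = $23 and q* = 28.
With the tax collected from suppliers, supply shifts: qs = 5.5(p − 13) − 98.5.
New equilibrium: consumers pay $34, suppliers receive $21, q = 17. (Wedge: pb − ps = 13.)
ΔPS is the trapezoid between Q = 17 and Q = 28 of height $2: ½ · (28 + 17) · 2 = $45.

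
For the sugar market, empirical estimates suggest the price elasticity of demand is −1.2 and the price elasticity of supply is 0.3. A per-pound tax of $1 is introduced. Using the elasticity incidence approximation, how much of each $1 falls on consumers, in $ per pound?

Incidence ratio: consumers' share ≈ εs / (εs + |εd|) = 0.3 / (0.3 + 1.2) = 0.2.
So consumers bear ≈ 0.2 × $1 = $0.2; sellers bear $0.8.

Consumers bear ≈ $0.2 per pound.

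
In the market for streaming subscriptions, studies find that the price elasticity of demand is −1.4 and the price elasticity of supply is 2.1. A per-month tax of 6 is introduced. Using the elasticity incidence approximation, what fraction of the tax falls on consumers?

Consumers' share ≈ 0.6.

Incidence ratio: consumers' share ≈ εs / (εs + |εd|) = 2.1 / (2.1 + 1.4) = 0.6.
Supply is the more elastic side, so consumers bear the larger share.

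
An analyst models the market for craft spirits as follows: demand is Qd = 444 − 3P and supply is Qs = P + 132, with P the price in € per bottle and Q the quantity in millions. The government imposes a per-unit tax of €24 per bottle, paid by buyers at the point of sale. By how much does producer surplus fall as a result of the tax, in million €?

Producer surplus falls by €3618 million.

Before the tax: set 444 − 3P = P + 132 → P* = €78, Q* = 210.
With the tax collected from buyers, demand (in seller-price terms) shifts: Qd = 444 − 3(P + 24).
New equilibrium: buyers pay €84, sellers receive €60, Q = 192. (Wedge: Pb − Ps = 24.)
ΔPS is the trapezoid between Q = 192 and Q = 210 of height €18: ½ · (210 + 192) · 18 = €3618.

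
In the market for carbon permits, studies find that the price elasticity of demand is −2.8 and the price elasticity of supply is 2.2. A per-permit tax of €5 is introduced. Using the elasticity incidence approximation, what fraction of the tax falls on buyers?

Buyers' share ≈ 0.44.

Incidence ratio: buyers' share ≈ εs / (εs + |εd|) = 2.2 / (2.2 + 2.8) = 0.44.
Supply is the less elastic side, so buyers bear the smaller share.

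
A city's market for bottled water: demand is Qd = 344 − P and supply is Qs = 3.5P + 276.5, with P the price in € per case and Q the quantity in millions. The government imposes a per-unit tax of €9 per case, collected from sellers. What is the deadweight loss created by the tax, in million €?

Deadweight loss = €31.5 million.

Before the tax: set 344 − P = 3.5P + 276.5 → P* = €15, Q* = 329.
With the tax collected from sellers, supply shifts: Qs = 3.5(P − 9) + 276.5.
New equilibrium: buyers pay €22, sellers receive €13, Q = 322. (Wedge: Pb − Ps = 9.)
Quantity falls by |ΔQ| = |329 − 322| = 7.
DWL = ½ · t · |ΔQ| = ½ · 9 · 7 = €31.5.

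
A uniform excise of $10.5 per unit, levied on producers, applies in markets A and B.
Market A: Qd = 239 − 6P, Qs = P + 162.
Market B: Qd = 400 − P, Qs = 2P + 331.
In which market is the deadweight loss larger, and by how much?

Market A, by $10.5.

Market A: pre-tax P* = $11, Q* = 173; post-tax Q = 164; deadweight loss = $47.25.
Market B: pre-tax P* = $23, Q* = 377; post-tax Q = 370; deadweight loss = $36.75.
Difference: $47.25 vs $36.75 → market A is larger by $10.5.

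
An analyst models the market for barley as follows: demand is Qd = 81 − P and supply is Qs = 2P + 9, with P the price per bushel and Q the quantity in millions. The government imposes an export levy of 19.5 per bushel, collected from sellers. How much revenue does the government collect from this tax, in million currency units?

Tax revenue = 858 million.

Before the tax: set 81 − P = 2P + 9 → P* = 24, Q* = 57.
With the tax collected from sellers, supply shifts: Qs = 2(P − 19.5) + 9.
Solving gives Q = 44 with buyers paying 37 and sellers receiving 17.5 (the 19.5 wedge).
Revenue = t · Q = 19.5 · 44 = 858.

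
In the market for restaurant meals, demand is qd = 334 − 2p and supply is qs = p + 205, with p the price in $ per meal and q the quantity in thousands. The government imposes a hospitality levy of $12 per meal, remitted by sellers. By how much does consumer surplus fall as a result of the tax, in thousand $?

Without the tax, 334 − 2p = p + 205 gives 3p = 129, so p* = $43 and q* = 248.
With the tax collected from sellers, supply shifts: qs = (p − 12) + 205.
New equilibrium: consumers pay $47, sellers receive $35, q = 240. (Wedge: pb − ps = 12.)
ΔCS is the trapezoid between Q = 240 and Q = 248 of height $4: ½ · (248 + 240) · 4 = $976.

Consumer surplus falls by $976 thousand.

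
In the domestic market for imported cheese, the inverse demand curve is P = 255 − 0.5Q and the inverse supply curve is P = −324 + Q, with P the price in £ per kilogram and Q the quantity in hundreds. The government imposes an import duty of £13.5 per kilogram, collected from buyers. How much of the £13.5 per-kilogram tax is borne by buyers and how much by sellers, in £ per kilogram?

Inverting to Q(P) form: Qd = 510 − 2P; Qs = P + 324.
Without the tax, 510 − 2P = P + 324 gives 3P = 186, so P* = £62 and Q* = 386.
With the tax collected from buyers, demand (in seller-price terms) shifts: Qd = 510 − 2(P + 13.5).
New equilibrium: buyers pay £66.5, sellers receive £53, Q = 377. (Wedge: Pb − Ps = 13.5.)
Burden on buyers: £4.5; on sellers: £9. (They sum to £13.5.)

Buyers bear £4.5 per kilogram; sellers bear £9 per kilogram.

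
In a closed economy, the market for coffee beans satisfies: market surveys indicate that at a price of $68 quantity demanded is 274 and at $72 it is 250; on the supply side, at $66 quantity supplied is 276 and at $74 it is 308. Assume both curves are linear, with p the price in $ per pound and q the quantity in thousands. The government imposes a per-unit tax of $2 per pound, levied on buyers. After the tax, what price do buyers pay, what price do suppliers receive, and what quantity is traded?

Buyers pay $67.8; suppliers receive $65.8; quantity = 275.2.

Demand slope: (250 − 274)/(72 − 68) = -6, so qd = 682 − 6p.
Supply slope: (308 − 276)/(74 − 66) = 4, so qs = 4p + 12.
Before the tax: set 682 − 6p = 4p + 12 → p* = $67, q* = 280.
With the tax collected from buyers, demand (in seller-price terms) shifts: qd = 682 − 6(p + 2).
Solving gives q = 275.2 with buyers paying $67.8 and suppliers receiving $65.8 (the $2 wedge).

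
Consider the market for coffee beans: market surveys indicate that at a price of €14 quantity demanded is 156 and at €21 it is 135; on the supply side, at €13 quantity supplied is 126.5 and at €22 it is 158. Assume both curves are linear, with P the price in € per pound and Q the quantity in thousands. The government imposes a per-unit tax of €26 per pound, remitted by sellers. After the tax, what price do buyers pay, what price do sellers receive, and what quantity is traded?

Demand slope: (135 − 156)/(21 − 14) = -3, so Qd = 198 − 3P.
Supply slope: (158 − 126.5)/(22 − 13) = 3.5, so Qs = 3.5P + 81.
Without the tax, 198 − 3P = 3.5P + 81 gives 6.5P = 117, so P* = €18 and Q* = 144.
With the tax collected from sellers, supply shifts: Qs = 3.5(P − 26) + 81.
New equilibrium: buyers pay €32, sellers receive €6, Q = 102. (Wedge: Pb − Ps = 26.)

Buyers pay €32; sellers receive €6; quantity = 102.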